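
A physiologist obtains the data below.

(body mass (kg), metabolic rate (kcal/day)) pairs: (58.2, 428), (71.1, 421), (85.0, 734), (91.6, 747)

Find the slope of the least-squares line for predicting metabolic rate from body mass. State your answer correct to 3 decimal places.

11.247

n = 4, Σx = 305.9, Σy = 2330, Σxy = 185657.9, Σx² = 24058.01
Sxx = Σx² − (Σx)²/n = 24058.01 − 23393.7025 = 664.3075
Sxy = Σxy − (Σx)(Σy)/n = 185657.9 − 178186.75 = 7471.15
b = Sxy/Sxx = 7471.15/664.3075 = 11.246524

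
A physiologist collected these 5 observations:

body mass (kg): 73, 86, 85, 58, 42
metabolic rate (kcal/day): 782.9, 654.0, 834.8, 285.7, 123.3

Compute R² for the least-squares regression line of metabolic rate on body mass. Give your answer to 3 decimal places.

n = 5, Σx = 344, Σy = 2680.7, Σxy = 206102.9, Σx² = 25078, Σy² = 1834366.83
Sxx = Σx² − (Σx)²/n = 25078 − 23667.2 = 1410.8
Sxy = Σxy − (Σx)(Σy)/n = 206102.9 − 184432.16 = 21670.74
Syy = Σy² − (Σy)²/n = 1834366.83 − 1437230.498 = 397136.332
R² = Sxy²/(Sxx·Syy) = (21670.74)²/(1410.8·397136.332) = 0.838190

0.838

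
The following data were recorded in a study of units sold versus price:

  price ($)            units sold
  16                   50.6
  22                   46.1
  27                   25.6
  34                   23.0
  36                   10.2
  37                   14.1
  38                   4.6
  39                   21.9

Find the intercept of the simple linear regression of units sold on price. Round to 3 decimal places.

79.307

n = 8, Σx = 249, Σy = 196.1, Σxy = 5214.8, Σx² = 8255
Sxx = Σx² − (Σx)²/n = 8255 − 7750.125 = 504.875
Sxy = Σxy − (Σx)(Σy)/n = 5214.8 − 6103.6125 = -888.8125
b = Sxy/Sxx = -888.8125/504.875 = -1.760461
a = ȳ − b·x̄ = 24.5125 − (-1.760461)·31.125 = 79.306833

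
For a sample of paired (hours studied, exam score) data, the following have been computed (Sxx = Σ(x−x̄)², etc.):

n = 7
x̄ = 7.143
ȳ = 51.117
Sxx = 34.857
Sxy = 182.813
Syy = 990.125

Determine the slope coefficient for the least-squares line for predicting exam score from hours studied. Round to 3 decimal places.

5.245

b = Sxy/Sxx = 182.813/34.857 = 5.244657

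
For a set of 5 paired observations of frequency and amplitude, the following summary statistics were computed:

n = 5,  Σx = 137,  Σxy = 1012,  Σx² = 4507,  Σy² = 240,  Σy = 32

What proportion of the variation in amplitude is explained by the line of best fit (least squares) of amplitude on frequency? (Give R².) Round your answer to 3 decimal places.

Sxx = Σx² − (Σx)²/n = 4507 − 3753.8 = 753.2
Sxy = Σxy − (Σx)(Σy)/n = 1012 − 876.8 = 135.2
Syy = Σy² − (Σy)²/n = 240 − 204.8 = 35.2
R² = Sxy²/(Sxx·Syy) = (135.2)²/(753.2·35.2) = 0.689446

0.689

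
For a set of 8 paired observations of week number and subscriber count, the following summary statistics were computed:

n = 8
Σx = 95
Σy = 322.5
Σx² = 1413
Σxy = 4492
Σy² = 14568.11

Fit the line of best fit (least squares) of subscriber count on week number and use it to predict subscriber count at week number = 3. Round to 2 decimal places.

Sxx = Σx² − (Σx)²/n = 1413 − 1128.125 = 284.875
Sxy = Σxy − (Σx)(Σy)/n = 4492 − 3829.6875 = 662.3125
b = Sxy/Sxx = 662.3125/284.875 = 2.324923
a = ȳ − b·x̄ = 40.3125 − 2.324923·11.875 = 12.704037
ŷ(3) = a + b·3 = 12.704037 + 2.324923·3 = 19.678806

19.68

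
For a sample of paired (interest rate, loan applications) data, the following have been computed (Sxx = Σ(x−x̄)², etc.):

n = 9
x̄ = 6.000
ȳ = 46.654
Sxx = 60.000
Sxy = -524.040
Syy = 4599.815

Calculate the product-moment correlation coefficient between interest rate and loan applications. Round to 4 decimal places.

r = Sxy/√(Sxx·Syy) = -524.04/√(275988.9) = -524.04/525.346457 = -0.997513

-0.9975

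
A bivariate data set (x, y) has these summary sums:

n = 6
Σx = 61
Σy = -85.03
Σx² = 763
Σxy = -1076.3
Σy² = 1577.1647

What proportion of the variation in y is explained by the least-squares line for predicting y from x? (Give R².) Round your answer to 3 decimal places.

Sxx = Σx² − (Σx)²/n = 763 − 620.166667 = 142.833333
Sxy = Σxy − (Σx)(Σy)/n = -1076.3 − (-864.471667) = -211.828333
Syy = Σy² − (Σy)²/n = 1577.1647 − 1205.016817 = 372.147883
R² = Sxy²/(Sxx·Syy) = (-211.828333)²/(142.833333·372.147883) = 0.844157

0.844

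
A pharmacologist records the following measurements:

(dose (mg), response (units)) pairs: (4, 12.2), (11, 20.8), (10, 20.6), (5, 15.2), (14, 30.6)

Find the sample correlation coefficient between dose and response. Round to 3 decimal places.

0.959

n = 5, Σx = 44, Σy = 99.4, Σxy = 988, Σx² = 458, Σy² = 2173.24
Sxx = Σx² − (Σx)²/n = 458 − 387.2 = 70.8
Sxy = Σxy − (Σx)(Σy)/n = 988 − 874.72 = 113.28
Syy = Σy² − (Σy)²/n = 2173.24 − 1976.072 = 197.168
r = Sxy/√(Sxx·Syy) = 113.28/√(13959.4944) = 113.28/118.150304 = 0.958779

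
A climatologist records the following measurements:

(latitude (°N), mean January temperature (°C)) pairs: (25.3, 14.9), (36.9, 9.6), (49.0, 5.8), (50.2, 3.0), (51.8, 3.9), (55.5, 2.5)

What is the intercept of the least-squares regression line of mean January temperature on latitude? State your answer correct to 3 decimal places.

n = 6, Σx = 268.7, Σy = 39.7, Σxy = 1506.78, Σx² = 12686.23
Sxx = Σx² − (Σx)²/n = 12686.23 − 12033.281667 = 652.948333
Sxy = Σxy − (Σx)(Σy)/n = 1506.78 − 1777.898333 = -271.118333
b = Sxy/Sxx = -271.118333/652.948333 = -0.415222
a = ȳ − b·x̄ = 6.616667 − (-0.415222)·44.783333 = 25.211680

25.212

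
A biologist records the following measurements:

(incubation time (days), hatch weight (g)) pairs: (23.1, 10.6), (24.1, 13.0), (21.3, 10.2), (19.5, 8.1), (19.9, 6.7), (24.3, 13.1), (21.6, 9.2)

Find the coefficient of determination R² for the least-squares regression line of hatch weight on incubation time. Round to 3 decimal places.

0.892

n = 7, Σx = 153.8, Σy = 70.9, Σxy = 1583.75, Σx² = 3401.42, Σy² = 752.15
Sxx = Σx² − (Σx)²/n = 3401.42 − 3379.205714 = 22.214286
Sxy = Σxy − (Σx)(Σy)/n = 1583.75 − 1557.774286 = 25.975714
Syy = Σy² − (Σy)²/n = 752.15 − 718.115714 = 34.034286
R² = Sxy²/(Sxx·Syy) = (25.975714)²/(22.214286·34.034286) = 0.892454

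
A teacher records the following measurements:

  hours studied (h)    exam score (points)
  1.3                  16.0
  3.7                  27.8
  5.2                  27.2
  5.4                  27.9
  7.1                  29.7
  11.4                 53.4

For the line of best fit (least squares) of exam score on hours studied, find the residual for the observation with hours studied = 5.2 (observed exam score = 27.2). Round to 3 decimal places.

n = 6, Σx = 34.1, Σy = 182, Σxy = 1235.39, Σx² = 251.95
Sxx = Σx² − (Σx)²/n = 251.95 − 193.801667 = 58.148333
Sxy = Σxy − (Σx)(Σy)/n = 1235.39 − 1034.366667 = 201.023333
b = Sxy/Sxx = 201.023333/58.148333 = 3.457078
a = ȳ − b·x̄ = 30.333333 − 3.457078·5.683333 = 10.685606
ŷ(5.2) = 10.685606 + 3.457078·5.2 = 28.662412
residual = y − ŷ = 27.2 − 28.662412 = -1.462412

-1.462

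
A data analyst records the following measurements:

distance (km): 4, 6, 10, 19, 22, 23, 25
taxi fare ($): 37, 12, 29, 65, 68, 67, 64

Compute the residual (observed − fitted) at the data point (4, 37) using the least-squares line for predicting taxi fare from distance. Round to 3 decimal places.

n = 7, Σx = 109, Σy = 342, Σxy = 6382, Σx² = 2151
Sxx = Σx² − (Σx)²/n = 2151 − 1697.285714 = 453.714286
Sxy = Σxy − (Σx)(Σy)/n = 6382 − 5325.428571 = 1056.571429
b = Sxy/Sxx = 1056.571429/453.714286 = 2.328715
a = ȳ − b·x̄ = 48.857143 − 2.328715·15.571429 = 12.595718
ŷ(4) = 12.595718 + 2.328715·4 = 21.910579
residual = y − ŷ = 37 − 21.910579 = 15.089421

15.089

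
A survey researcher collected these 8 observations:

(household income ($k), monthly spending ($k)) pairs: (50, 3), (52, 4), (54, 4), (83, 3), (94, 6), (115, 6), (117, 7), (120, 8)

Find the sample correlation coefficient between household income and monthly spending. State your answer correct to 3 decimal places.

n = 8, Σx = 685, Σy = 41, Σxy = 3856, Σx² = 65159, Σy² = 235
Sxx = Σx² − (Σx)²/n = 65159 − 58653.125 = 6505.875
Sxy = Σxy − (Σx)(Σy)/n = 3856 − 3510.625 = 345.375
Syy = Σy² − (Σy)²/n = 235 − 210.125 = 24.875
r = Sxy/√(Sxx·Syy) = 345.375/√(161833.640625) = 345.375/402.285521 = 0.858532

0.859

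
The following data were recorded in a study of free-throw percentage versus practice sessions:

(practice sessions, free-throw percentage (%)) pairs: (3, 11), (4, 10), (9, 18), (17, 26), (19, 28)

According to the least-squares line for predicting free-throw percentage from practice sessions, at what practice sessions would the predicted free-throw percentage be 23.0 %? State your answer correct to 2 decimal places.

n = 5, Σx = 52, Σy = 93, Σxy = 1209, Σx² = 756
Sxx = Σx² − (Σx)²/n = 756 − 540.8 = 215.2
Sxy = Σxy − (Σx)(Σy)/n = 1209 − 967.2 = 241.8
b = Sxy/Sxx = 241.8/215.2 = 1.123606
a = ȳ − b·x̄ = 18.6 − 1.123606·10.4 = 6.914498
Set a + b·x = 23.0: x = (23.0 − 6.914498) / 1.123606 = 14.315964

14.32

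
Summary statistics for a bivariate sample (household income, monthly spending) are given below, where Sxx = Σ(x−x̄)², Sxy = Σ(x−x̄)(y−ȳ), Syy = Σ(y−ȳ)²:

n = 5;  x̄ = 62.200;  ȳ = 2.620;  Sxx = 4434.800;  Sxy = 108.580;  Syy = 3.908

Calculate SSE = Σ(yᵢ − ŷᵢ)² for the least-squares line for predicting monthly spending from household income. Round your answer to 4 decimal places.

1.2496

b = Sxy/Sxx = 108.58/4434.8 = 0.024484
SSE = Syy − b·Sxy = 3.908 − 0.024484·108.58 = 1.249568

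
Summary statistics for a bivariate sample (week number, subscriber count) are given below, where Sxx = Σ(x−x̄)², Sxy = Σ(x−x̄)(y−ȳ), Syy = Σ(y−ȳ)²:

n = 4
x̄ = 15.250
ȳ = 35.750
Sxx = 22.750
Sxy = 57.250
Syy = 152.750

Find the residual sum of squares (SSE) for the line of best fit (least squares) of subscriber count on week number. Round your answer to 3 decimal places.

8.681

b = Sxy/Sxx = 57.25/22.75 = 2.516484
SSE = Syy − b·Sxy = 152.75 − 2.516484·57.25 = 8.681319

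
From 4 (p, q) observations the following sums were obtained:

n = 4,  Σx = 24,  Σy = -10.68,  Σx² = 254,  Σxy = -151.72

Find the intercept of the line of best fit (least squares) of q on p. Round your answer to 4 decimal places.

2.1104

Sxx = Σx² − (Σx)²/n = 254 − 144 = 110
Sxy = Σxy − (Σx)(Σy)/n = -151.72 − (-64.08) = -87.64
b = Sxy/Sxx = -87.64/110 = -0.796727
a = ȳ − b·x̄ = -2.67 − (-0.796727)·6 = 2.110364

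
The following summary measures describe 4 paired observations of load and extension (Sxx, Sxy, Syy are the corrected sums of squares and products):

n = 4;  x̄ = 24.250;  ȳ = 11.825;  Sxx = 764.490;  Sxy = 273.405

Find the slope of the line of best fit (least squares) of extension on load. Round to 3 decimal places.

b = Sxy/Sxx = 273.405/764.49 = 0.357631

0.358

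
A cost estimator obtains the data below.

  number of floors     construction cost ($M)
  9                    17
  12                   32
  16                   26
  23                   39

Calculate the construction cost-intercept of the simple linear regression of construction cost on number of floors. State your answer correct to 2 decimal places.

9.41

n = 4, Σx = 60, Σy = 114, Σxy = 1850, Σx² = 1010
Sxx = Σx² − (Σx)²/n = 1010 − 900 = 110
Sxy = Σxy − (Σx)(Σy)/n = 1850 − 1710 = 140
b = Sxy/Sxx = 140/110 = 1.272727
a = ȳ − b·x̄ = 28.5 − 1.272727·15 = 9.409091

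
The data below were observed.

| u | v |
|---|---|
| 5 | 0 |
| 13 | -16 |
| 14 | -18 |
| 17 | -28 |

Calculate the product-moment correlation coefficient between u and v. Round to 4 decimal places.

-0.9908

n = 4, Σx = 49, Σy = -62, Σxy = -936, Σx² = 679, Σy² = 1364
Sxx = Σx² − (Σx)²/n = 679 − 600.25 = 78.75
Sxy = Σxy − (Σx)(Σy)/n = -936 − (-759.5) = -176.5
Syy = Σy² − (Σy)²/n = 1364 − 961 = 403
r = Sxy/√(Sxx·Syy) = -176.5/√(31736.25) = -176.5/178.146709 = -0.990756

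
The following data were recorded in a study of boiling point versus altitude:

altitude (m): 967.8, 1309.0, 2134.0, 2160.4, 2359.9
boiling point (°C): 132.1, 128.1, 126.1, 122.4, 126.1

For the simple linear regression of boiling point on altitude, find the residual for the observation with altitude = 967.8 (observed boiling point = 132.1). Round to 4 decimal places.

n = 5, Σx = 8931.1, Σy = 634.8, Σxy = 1126643.03, Σx² = 17440530.01
Sxx = Σx² − (Σx)²/n = 17440530.01 − 15952909.442 = 1487620.568
Sxy = Σxy − (Σx)(Σy)/n = 1126643.03 − 1133892.456 = -7249.426
b = Sxy/Sxx = -7249.426/1487620.568 = -0.004873
a = ȳ − b·x̄ = 126.96 − (-0.004873)·1786.22 = 135.664551
ŷ(967.8) = 135.664551 + (-0.004873)·967.8 = 130.948299
residual = y − ŷ = 132.1 − 130.948299 = 1.151701

1.1517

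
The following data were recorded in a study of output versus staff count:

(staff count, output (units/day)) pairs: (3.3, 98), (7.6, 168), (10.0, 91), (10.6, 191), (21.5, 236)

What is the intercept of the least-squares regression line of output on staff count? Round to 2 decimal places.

80.95

n = 5, Σx = 53, Σy = 784, Σxy = 9608.8, Σx² = 743.26
Sxx = Σx² − (Σx)²/n = 743.26 − 561.8 = 181.46
Sxy = Σxy − (Σx)(Σy)/n = 9608.8 − 8310.4 = 1298.4
b = Sxy/Sxx = 1298.4/181.46 = 7.155296
a = ȳ − b·x̄ = 156.8 − 7.155296·10.6 = 80.953863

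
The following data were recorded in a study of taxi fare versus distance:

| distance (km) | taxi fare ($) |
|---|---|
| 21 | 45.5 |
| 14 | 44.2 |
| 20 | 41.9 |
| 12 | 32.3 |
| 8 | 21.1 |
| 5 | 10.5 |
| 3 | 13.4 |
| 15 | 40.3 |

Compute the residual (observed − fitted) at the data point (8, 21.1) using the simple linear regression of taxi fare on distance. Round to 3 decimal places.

-1.463

n = 8, Σx = 98, Σy = 249.2, Σxy = 3665.9, Σx² = 1504
Sxx = Σx² − (Σx)²/n = 1504 − 1200.5 = 303.5
Sxy = Σxy − (Σx)(Σy)/n = 3665.9 − 3052.7 = 613.2
b = Sxy/Sxx = 613.2/303.5 = 2.020428
a = ȳ − b·x̄ = 31.15 − 2.020428·12.25 = 6.399753
ŷ(8) = 6.399753 + 2.020428·8 = 22.563180
residual = y − ŷ = 21.1 − 22.563180 = -1.463180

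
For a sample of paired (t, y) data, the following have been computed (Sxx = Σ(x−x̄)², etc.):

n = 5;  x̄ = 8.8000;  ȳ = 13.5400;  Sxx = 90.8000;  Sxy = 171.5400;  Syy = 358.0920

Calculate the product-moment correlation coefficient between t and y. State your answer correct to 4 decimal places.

r = Sxy/√(Sxx·Syy) = 171.54/√(32514.7536) = 171.54/180.318478 = 0.951317

0.9513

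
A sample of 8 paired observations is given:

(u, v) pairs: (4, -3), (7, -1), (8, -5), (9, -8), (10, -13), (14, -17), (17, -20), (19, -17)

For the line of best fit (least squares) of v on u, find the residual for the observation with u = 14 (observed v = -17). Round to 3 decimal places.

n = 8, Σx = 88, Σy = -84, Σxy = -1162, Σx² = 1156
Sxx = Σx² − (Σx)²/n = 1156 − 968 = 188
Sxy = Σxy − (Σx)(Σy)/n = -1162 − (-924) = -238
b = Sxy/Sxx = -238/188 = -1.265957
a = ȳ − b·x̄ = -10.5 − (-1.265957)·11 = 3.425532
ŷ(14) = 3.425532 + (-1.265957)·14 = -14.297872
residual = y − ŷ = -17 − (-14.297872) = -2.702128

-2.702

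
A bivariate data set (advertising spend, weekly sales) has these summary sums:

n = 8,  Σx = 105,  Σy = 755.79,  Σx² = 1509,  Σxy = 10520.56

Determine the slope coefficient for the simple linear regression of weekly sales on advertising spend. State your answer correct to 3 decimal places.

4.591

Sxx = Σx² − (Σx)²/n = 1509 − 1378.125 = 130.875
Sxy = Σxy − (Σx)(Σy)/n = 10520.56 − 9919.74375 = 600.81625
b = Sxy/Sxx = 600.81625/130.875 = 4.590764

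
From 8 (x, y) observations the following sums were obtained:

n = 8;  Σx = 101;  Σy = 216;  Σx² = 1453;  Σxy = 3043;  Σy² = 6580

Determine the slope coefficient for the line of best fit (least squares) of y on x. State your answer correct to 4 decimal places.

Sxx = Σx² − (Σx)²/n = 1453 − 1275.125 = 177.875
Sxy = Σxy − (Σx)(Σy)/n = 3043 − 2727 = 316
b = Sxy/Sxx = 316/177.875 = 1.776528

1.7765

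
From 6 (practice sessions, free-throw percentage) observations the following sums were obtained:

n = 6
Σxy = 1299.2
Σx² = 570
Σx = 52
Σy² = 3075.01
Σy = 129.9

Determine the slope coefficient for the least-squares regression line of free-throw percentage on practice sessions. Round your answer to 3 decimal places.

1.453

Sxx = Σx² − (Σx)²/n = 570 − 450.666667 = 119.333333
Sxy = Σxy − (Σx)(Σy)/n = 1299.2 − 1125.8 = 173.4
b = Sxy/Sxx = 173.4/119.333333 = 1.453073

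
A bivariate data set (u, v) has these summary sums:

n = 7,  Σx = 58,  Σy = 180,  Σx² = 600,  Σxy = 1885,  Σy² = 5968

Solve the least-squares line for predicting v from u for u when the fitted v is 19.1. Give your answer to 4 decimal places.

6.2786

Sxx = Σx² − (Σx)²/n = 600 − 480.571429 = 119.428571
Sxy = Σxy − (Σx)(Σy)/n = 1885 − 1491.428571 = 393.571429
b = Sxy/Sxx = 393.571429/119.428571 = 3.295455
a = ȳ − b·x̄ = 25.714286 − 3.295455·8.285714 = -1.590909
Set a + b·x = 19.1: x = (19.1 − (-1.590909)) / 3.295455 = 6.278621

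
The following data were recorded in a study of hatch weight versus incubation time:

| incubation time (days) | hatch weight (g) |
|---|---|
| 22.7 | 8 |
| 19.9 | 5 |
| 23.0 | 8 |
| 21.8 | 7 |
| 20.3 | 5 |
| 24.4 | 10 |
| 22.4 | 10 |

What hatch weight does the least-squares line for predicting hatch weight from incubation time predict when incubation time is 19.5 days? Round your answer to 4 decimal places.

4.5282

n = 7, Σx = 154.5, Σy = 53, Σxy = 1187.2, Σx² = 3424.75
Sxx = Σx² − (Σx)²/n = 3424.75 − 3410.035714 = 14.714286
Sxy = Σxy − (Σx)(Σy)/n = 1187.2 − 1169.785714 = 17.414286
b = Sxy/Sxx = 17.414286/14.714286 = 1.183495
a = ȳ − b·x̄ = 7.571429 − 1.183495·22.071429 = -18.55
ŷ(19.5) = a + b·19.5 = -18.55 + 1.183495·19.5 = 4.528155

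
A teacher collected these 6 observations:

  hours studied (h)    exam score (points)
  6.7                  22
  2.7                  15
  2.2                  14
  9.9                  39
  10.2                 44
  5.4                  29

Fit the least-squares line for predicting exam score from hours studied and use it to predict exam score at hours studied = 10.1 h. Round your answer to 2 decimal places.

n = 6, Σx = 37.1, Σy = 163, Σxy = 1210.2, Σx² = 288.23
Sxx = Σx² − (Σx)²/n = 288.23 − 229.401667 = 58.828333
Sxy = Σxy − (Σx)(Σy)/n = 1210.2 − 1007.883333 = 202.316667
b = Sxy/Sxx = 202.316667/58.828333 = 3.439102
a = ȳ − b·x̄ = 27.166667 − 3.439102·6.183333 = 5.901550
ŷ(10.1) = a + b·10.1 = 5.901550 + 3.439102·10.1 = 40.636485

40.64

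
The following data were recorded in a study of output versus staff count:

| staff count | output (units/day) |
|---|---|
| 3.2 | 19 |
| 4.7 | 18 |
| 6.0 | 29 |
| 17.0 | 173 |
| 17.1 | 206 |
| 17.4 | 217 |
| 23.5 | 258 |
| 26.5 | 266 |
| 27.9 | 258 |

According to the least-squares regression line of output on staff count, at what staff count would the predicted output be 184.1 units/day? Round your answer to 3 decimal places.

n = 9, Σx = 143.3, Σy = 1444, Σxy = 30869, Σx² = 2985.41
Sxx = Σx² − (Σx)²/n = 2985.41 − 2281.654444 = 703.755556
Sxy = Σxy − (Σx)(Σy)/n = 30869 − 22991.688889 = 7877.311111
b = Sxy/Sxx = 7877.311111/703.755556 = 11.193249
a = ȳ − b·x̄ = 160.444444 − 11.193249·15.922222 = -17.776952
Set a + b·x = 184.1: x = (184.1 − (-17.776952)) / 11.193249 = 18.035599

18.036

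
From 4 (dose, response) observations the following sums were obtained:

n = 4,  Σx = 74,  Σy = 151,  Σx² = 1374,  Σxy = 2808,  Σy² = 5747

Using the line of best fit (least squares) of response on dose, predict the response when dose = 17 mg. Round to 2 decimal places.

Sxx = Σx² − (Σx)²/n = 1374 − 1369 = 5
Sxy = Σxy − (Σx)(Σy)/n = 2808 − 2793.5 = 14.5
b = Sxy/Sxx = 14.5/5 = 2.9
a = ȳ − b·x̄ = 37.75 − 2.9·18.5 = -15.9
ŷ(17) = a + b·17 = -15.9 + 2.9·17 = 33.4

33.40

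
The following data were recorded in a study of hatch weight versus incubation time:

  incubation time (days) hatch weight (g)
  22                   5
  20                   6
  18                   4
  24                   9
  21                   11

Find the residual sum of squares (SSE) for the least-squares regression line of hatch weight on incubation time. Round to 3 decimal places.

n = 5, Σx = 105, Σy = 35, Σxy = 749, Σx² = 2225, Σy² = 279
Sxx = Σx² − (Σx)²/n = 2225 − 2205 = 20
Sxy = Σxy − (Σx)(Σy)/n = 749 − 735 = 14
Syy = Σy² − (Σy)²/n = 279 − 245 = 34
b = Sxy/Sxx = 14/20 = 0.7
SSE = Syy − b·Sxy = 34 − 0.7·14 = 24.2

24.200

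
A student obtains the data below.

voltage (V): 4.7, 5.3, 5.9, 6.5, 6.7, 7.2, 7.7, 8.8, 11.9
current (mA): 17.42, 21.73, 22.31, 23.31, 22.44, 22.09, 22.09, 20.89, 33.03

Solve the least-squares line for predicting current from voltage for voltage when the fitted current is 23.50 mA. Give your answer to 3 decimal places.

n = 9, Σx = 64.7, Σy = 205.31, Σxy = 1536.565, Σx² = 502.31
Sxx = Σx² − (Σx)²/n = 502.31 − 465.121111 = 37.188889
Sxy = Σxy − (Σx)(Σy)/n = 1536.565 − 1475.950778 = 60.614222
b = Sxy/Sxx = 60.614222/37.188889 = 1.629901
a = ȳ − b·x̄ = 22.812222 − 1.629901·7.188889 = 11.095042
Set a + b·x = 23.50: x = (23.50 − 11.095042) / 1.629901 = 7.610864

7.611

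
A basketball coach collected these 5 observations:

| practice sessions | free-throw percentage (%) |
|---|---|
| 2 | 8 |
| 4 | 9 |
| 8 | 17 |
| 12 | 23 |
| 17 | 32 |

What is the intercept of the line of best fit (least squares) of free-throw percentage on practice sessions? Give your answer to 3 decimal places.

n = 5, Σx = 43, Σy = 89, Σxy = 1008, Σx² = 517
Sxx = Σx² − (Σx)²/n = 517 − 369.8 = 147.2
Sxy = Σxy − (Σx)(Σy)/n = 1008 − 765.4 = 242.6
b = Sxy/Sxx = 242.6/147.2 = 1.648098
a = ȳ − b·x̄ = 17.8 − 1.648098·8.6 = 3.626359

3.626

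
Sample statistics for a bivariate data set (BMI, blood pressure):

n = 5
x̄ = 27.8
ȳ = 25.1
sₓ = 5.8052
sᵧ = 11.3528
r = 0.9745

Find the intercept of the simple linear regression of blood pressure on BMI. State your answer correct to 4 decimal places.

b = r · sᵧ/sₓ = 0.9745 · 11.3528/5.8052 = 1.905758
a = ȳ − b·x̄ = 25.1 − 1.905758·27.8 = -27.880059

-27.8801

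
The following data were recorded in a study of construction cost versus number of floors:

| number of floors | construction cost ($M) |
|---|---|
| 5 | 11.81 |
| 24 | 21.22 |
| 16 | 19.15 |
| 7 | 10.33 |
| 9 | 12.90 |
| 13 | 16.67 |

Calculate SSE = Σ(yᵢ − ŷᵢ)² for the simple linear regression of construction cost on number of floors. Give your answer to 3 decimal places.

n = 6, Σx = 74, Σy = 92.08, Σxy = 1279.85, Σx² = 1156, Σy² = 1507.4948
Sxx = Σx² − (Σx)²/n = 1156 − 912.666667 = 243.333333
Sxy = Σxy − (Σx)(Σy)/n = 1279.85 − 1135.653333 = 144.196667
Syy = Σy² − (Σy)²/n = 1507.4948 − 1413.121067 = 94.373733
b = Sxy/Sxx = 144.196667/243.333333 = 0.592589
SSE = Syy − b·Sxy = 94.373733 − 0.592589·144.196667 = 8.924369

8.924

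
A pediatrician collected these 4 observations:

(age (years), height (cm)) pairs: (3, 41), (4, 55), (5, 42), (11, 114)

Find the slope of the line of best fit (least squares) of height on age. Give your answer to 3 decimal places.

9.239

n = 4, Σx = 23, Σy = 252, Σxy = 1807, Σx² = 171
Sxx = Σx² − (Σx)²/n = 171 − 132.25 = 38.75
Sxy = Σxy − (Σx)(Σy)/n = 1807 − 1449 = 358
b = Sxy/Sxx = 358/38.75 = 9.238710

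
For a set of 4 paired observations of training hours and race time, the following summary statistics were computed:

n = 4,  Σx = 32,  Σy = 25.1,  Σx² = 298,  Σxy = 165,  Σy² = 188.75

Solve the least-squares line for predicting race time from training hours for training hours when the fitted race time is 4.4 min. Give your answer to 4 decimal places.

10.1997

Sxx = Σx² − (Σx)²/n = 298 − 256 = 42
Sxy = Σxy − (Σx)(Σy)/n = 165 − 200.8 = -35.8
b = Sxy/Sxx = -35.8/42 = -0.852381
a = ȳ − b·x̄ = 6.275 − (-0.852381)·8 = 13.094048
Set a + b·x = 4.4: x = (4.4 − 13.094048) / (-0.852381) = 10.199721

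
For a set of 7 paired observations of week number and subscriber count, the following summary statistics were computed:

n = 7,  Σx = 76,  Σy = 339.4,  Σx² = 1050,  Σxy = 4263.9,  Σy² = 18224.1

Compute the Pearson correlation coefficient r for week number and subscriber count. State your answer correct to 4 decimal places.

0.9183

Sxx = Σx² − (Σx)²/n = 1050 − 825.142857 = 224.857143
Sxy = Σxy − (Σx)(Σy)/n = 4263.9 − 3684.914286 = 578.985714
Syy = Σy² − (Σy)²/n = 18224.1 − 16456.051429 = 1768.048571
r = Sxy/√(Sxx·Syy) = 578.985714/√(397558.350204) = 578.985714/630.522284 = 0.918264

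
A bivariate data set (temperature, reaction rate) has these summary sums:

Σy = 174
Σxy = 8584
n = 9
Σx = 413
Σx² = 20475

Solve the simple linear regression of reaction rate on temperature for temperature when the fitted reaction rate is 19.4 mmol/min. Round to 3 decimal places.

Sxx = Σx² − (Σx)²/n = 20475 − 18952.111111 = 1522.888889
Sxy = Σxy − (Σx)(Σy)/n = 8584 − 7984.666667 = 599.333333
b = Sxy/Sxx = 599.333333/1522.888889 = 0.393550
a = ȳ − b·x̄ = 19.333333 − 0.393550·45.888889 = 1.273749
Set a + b·x = 19.4: x = (19.4 − 1.273749) / 0.393550 = 46.058287

46.058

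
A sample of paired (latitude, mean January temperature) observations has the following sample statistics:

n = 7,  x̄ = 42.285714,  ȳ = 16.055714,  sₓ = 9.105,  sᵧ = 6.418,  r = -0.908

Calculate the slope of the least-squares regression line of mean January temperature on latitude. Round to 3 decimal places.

-0.640

b = r · sᵧ/sₓ = -0.908 · 6.418/9.105 = -0.640038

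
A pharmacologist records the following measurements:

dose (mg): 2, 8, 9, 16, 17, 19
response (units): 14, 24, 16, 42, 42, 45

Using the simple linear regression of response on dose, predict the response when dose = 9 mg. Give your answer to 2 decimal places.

n = 6, Σx = 71, Σy = 183, Σxy = 2605, Σx² = 1055
Sxx = Σx² − (Σx)²/n = 1055 − 840.166667 = 214.833333
Sxy = Σxy − (Σx)(Σy)/n = 2605 − 2165.5 = 439.5
b = Sxy/Sxx = 439.5/214.833333 = 2.045772
a = ȳ − b·x̄ = 30.5 − 2.045772·11.833333 = 6.291699
ŷ(9) = a + b·9 = 6.291699 + 2.045772·9 = 24.703646

24.70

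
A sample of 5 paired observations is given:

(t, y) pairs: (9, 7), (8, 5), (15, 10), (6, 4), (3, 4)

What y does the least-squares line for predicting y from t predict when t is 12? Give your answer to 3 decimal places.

n = 5, Σx = 41, Σy = 30, Σxy = 289, Σx² = 415
Sxx = Σx² − (Σx)²/n = 415 − 336.2 = 78.8
Sxy = Σxy − (Σx)(Σy)/n = 289 − 246 = 43
b = Sxy/Sxx = 43/78.8 = 0.545685
a = ȳ − b·x̄ = 6 − 0.545685·8.2 = 1.525381
ŷ(12) = a + b·12 = 1.525381 + 0.545685·12 = 8.073604

8.074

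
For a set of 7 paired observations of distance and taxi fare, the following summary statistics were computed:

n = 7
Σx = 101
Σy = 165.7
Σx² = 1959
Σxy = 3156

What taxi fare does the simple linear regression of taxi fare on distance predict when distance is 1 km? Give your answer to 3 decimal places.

3.191

Sxx = Σx² − (Σx)²/n = 1959 − 1457.285714 = 501.714286
Sxy = Σxy − (Σx)(Σy)/n = 3156 − 2390.814286 = 765.185714
b = Sxy/Sxx = 765.185714/501.714286 = 1.525142
a = ȳ − b·x̄ = 23.671429 − 1.525142·14.428571 = 1.665803
ŷ(1) = a + b·1 = 1.665803 + 1.525142·1 = 3.190945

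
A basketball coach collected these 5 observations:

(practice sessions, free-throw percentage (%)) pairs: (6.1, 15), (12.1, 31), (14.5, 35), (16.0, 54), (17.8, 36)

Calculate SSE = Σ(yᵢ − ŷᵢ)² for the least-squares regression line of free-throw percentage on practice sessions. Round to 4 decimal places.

265.9116

n = 5, Σx = 66.5, Σy = 171, Σxy = 2478.9, Σx² = 966.71, Σy² = 6623
Sxx = Σx² − (Σx)²/n = 966.71 − 884.45 = 82.26
Sxy = Σxy − (Σx)(Σy)/n = 2478.9 − 2274.3 = 204.6
Syy = Σy² − (Σy)²/n = 6623 − 5848.2 = 774.8
b = Sxy/Sxx = 204.6/82.26 = 2.487236
SSE = Syy − b·Sxy = 774.8 − 2.487236·204.6 = 265.911597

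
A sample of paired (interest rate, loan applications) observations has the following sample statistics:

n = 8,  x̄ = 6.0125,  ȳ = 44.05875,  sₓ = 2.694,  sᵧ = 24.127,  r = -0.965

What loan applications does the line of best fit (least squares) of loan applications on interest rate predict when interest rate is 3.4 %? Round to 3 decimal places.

66.637

b = r · sᵧ/sₓ = -0.965 · 24.127/2.694 = -8.642374
a = ȳ − b·x̄ = 44.05875 − (-8.642374)·6.0125 = 96.021022
ŷ(3.4) = a + b·3.4 = 96.021022 + (-8.642374)·3.4 = 66.636952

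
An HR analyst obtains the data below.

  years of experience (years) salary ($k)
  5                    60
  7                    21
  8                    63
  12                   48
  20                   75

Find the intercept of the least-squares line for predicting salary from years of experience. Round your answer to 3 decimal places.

34.972

n = 5, Σx = 52, Σy = 267, Σxy = 3027, Σx² = 682
Sxx = Σx² − (Σx)²/n = 682 − 540.8 = 141.2
Sxy = Σxy − (Σx)(Σy)/n = 3027 − 2776.8 = 250.2
b = Sxy/Sxx = 250.2/141.2 = 1.771955
a = ȳ − b·x̄ = 53.4 − 1.771955·10.4 = 34.971671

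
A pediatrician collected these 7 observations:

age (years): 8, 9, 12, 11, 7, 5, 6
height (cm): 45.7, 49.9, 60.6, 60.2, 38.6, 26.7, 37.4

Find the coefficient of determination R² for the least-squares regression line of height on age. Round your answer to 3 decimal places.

0.966

n = 7, Σx = 58, Σy = 319.1, Σxy = 2832.2, Σx² = 520, Σy² = 15476.51
Sxx = Σx² − (Σx)²/n = 520 − 480.571429 = 39.428571
Sxy = Σxy − (Σx)(Σy)/n = 2832.2 − 2643.971429 = 188.228571
Syy = Σy² − (Σy)²/n = 15476.51 − 14546.401429 = 930.108571
R² = Sxy²/(Sxx·Syy) = (188.228571)²/(39.428571·930.108571) = 0.966110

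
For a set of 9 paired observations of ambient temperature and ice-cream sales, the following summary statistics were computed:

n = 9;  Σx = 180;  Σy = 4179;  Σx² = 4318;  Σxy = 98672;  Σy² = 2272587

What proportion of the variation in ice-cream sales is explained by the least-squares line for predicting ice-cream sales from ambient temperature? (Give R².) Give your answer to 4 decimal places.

Sxx = Σx² − (Σx)²/n = 4318 − 3600 = 718
Sxy = Σxy − (Σx)(Σy)/n = 98672 − 83580 = 15092
Syy = Σy² − (Σy)²/n = 2272587 − 1940449 = 332138
R² = Sxy²/(Sxx·Syy) = (15092)²/(718·332138) = 0.955104

0.9551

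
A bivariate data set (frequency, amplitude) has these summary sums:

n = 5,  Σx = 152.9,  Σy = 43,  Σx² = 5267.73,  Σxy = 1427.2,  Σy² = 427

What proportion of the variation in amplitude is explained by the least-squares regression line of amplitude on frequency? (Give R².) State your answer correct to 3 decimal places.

Sxx = Σx² − (Σx)²/n = 5267.73 − 4675.682 = 592.048
Sxy = Σxy − (Σx)(Σy)/n = 1427.2 − 1314.94 = 112.26
Syy = Σy² − (Σy)²/n = 427 − 369.8 = 57.2
R² = Sxy²/(Sxx·Syy) = (112.26)²/(592.048·57.2) = 0.372132

0.372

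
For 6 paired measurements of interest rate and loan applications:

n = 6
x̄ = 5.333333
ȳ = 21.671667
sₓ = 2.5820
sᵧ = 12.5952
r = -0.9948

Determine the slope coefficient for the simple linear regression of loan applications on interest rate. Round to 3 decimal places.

b = r · sᵧ/sₓ = -0.9948 · 12.5952/2.582 = -4.852713

-4.853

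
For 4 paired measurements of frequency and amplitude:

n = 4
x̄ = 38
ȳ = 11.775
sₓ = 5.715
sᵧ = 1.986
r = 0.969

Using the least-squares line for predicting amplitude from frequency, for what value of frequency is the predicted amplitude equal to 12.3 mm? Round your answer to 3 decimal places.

b = r · sᵧ/sₓ = 0.969 · 1.986/5.715 = 0.336734
a = ȳ − b·x̄ = 11.775 − 0.336734·38 = -1.020887
Set a + b·x = 12.3: x = (12.3 − (-1.020887)) / 0.336734 = 39.559095

39.559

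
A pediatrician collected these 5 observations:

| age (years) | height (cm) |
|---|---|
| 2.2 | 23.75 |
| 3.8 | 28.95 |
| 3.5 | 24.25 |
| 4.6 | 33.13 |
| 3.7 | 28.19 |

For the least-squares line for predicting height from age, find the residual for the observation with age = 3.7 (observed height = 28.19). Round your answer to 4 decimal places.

-0.0029

n = 5, Σx = 17.8, Σy = 138.27, Σxy = 503.836, Σx² = 66.38
Sxx = Σx² − (Σx)²/n = 66.38 − 63.368 = 3.012
Sxy = Σxy − (Σx)(Σy)/n = 503.836 − 492.2412 = 11.5948
b = Sxy/Sxx = 11.5948/3.012 = 3.849535
a = ȳ − b·x̄ = 27.654 − 3.849535·3.56 = 13.949655
ŷ(3.7) = 13.949655 + 3.849535·3.7 = 28.192935
residual = y − ŷ = 28.19 − 28.192935 = -0.002935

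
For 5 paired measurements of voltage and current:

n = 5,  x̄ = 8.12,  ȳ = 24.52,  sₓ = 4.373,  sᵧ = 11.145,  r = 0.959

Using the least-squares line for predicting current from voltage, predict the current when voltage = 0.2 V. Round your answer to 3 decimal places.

5.163

b = r · sᵧ/sₓ = 0.959 · 11.145/4.373 = 2.444101
a = ȳ − b·x̄ = 24.52 − 2.444101·8.12 = 4.673897
ŷ(0.2) = a + b·0.2 = 4.673897 + 2.444101·0.2 = 5.162718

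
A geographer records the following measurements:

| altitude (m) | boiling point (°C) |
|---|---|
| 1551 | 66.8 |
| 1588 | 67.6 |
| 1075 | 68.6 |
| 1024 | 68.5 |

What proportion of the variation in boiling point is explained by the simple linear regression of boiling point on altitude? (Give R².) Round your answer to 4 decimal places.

n = 4, Σx = 5238, Σy = 271.5, Σxy = 354844.6, Σx² = 7131546, Σy² = 18430.21
Sxx = Σx² − (Σx)²/n = 7131546 − 6859161 = 272385
Sxy = Σxy − (Σx)(Σy)/n = 354844.6 − 355529.25 = -684.65
Syy = Σy² − (Σy)²/n = 18430.21 − 18428.0625 = 2.1475
R² = Sxy²/(Sxx·Syy) = (-684.65)²/(272385·2.1475) = 0.801347

0.8013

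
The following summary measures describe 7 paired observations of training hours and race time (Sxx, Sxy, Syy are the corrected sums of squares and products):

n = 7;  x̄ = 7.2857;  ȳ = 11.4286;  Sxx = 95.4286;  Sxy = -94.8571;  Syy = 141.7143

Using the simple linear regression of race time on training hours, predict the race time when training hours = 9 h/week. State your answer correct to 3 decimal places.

b = Sxy/Sxx = -94.8571/95.4286 = -0.994011
a = ȳ − b·x̄ = 11.4286 − (-0.994011)·7.2857 = 18.670668
ŷ(9) = a + b·9 = 18.670668 + (-0.994011)·9 = 9.724567

9.725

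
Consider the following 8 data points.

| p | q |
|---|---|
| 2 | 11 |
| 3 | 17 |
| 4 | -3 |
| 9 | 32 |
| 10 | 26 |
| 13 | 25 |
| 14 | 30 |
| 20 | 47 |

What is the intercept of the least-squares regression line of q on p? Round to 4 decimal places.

3.8276

n = 8, Σx = 75, Σy = 185, Σxy = 2294, Σx² = 975
Sxx = Σx² − (Σx)²/n = 975 − 703.125 = 271.875
Sxy = Σxy − (Σx)(Σy)/n = 2294 − 1734.375 = 559.625
b = Sxy/Sxx = 559.625/271.875 = 2.058391
a = ȳ − b·x̄ = 23.125 − 2.058391·9.375 = 3.827586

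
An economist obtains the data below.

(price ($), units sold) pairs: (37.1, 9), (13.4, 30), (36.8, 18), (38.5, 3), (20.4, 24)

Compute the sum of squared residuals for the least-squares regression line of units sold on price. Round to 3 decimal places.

94.728

n = 5, Σx = 146.2, Σy = 84, Σxy = 2003.4, Σx² = 4808.62, Σy² = 1890
Sxx = Σx² − (Σx)²/n = 4808.62 − 4274.888 = 533.732
Sxy = Σxy − (Σx)(Σy)/n = 2003.4 − 2456.16 = -452.76
Syy = Σy² − (Σy)²/n = 1890 − 1411.2 = 478.8
b = Sxy/Sxx = -452.76/533.732 = -0.848291
SSE = Syy − b·Sxy = 478.8 − (-0.848291)·(-452.76) = 94.727811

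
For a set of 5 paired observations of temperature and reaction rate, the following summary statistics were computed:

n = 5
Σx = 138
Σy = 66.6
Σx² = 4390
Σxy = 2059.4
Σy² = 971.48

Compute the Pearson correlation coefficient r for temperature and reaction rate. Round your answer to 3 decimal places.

Sxx = Σx² − (Σx)²/n = 4390 − 3808.8 = 581.2
Sxy = Σxy − (Σx)(Σy)/n = 2059.4 − 1838.16 = 221.24
Syy = Σy² − (Σy)²/n = 971.48 − 887.112 = 84.368
r = Sxy/√(Sxx·Syy) = 221.24/√(49034.6816) = 221.24/221.437760 = 0.999107

0.999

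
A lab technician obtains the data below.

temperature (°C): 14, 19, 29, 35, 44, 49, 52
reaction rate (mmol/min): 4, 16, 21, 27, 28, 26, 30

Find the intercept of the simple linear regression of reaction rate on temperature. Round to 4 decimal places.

2.3963

n = 7, Σx = 242, Σy = 152, Σxy = 5980, Σx² = 9664
Sxx = Σx² − (Σx)²/n = 9664 − 8366.285714 = 1297.714286
Sxy = Σxy − (Σx)(Σy)/n = 5980 − 5254.857143 = 725.142857
b = Sxy/Sxx = 725.142857/1297.714286 = 0.558785
a = ȳ − b·x̄ = 21.714286 − 0.558785·34.571429 = 2.396301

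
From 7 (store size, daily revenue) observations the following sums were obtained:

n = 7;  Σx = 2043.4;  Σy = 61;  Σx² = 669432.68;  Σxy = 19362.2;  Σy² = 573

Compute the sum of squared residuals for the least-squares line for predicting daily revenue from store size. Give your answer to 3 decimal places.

8.257

Sxx = Σx² − (Σx)²/n = 669432.68 − 596497.651429 = 72935.028571
Sxy = Σxy − (Σx)(Σy)/n = 19362.2 − 17806.771429 = 1555.428571
Syy = Σy² − (Σy)²/n = 573 − 531.571429 = 41.428571
b = Sxy/Sxx = 1555.428571/72935.028571 = 0.021326
SSE = Syy − b·Sxy = 41.428571 − 0.021326·1555.428571 = 8.257157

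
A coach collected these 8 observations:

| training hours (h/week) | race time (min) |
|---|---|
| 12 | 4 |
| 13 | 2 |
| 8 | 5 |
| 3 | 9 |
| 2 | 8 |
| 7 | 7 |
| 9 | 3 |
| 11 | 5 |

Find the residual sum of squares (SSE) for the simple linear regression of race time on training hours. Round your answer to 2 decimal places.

8.50

n = 8, Σx = 65, Σy = 43, Σxy = 288, Σx² = 641, Σy² = 273
Sxx = Σx² − (Σx)²/n = 641 − 528.125 = 112.875
Sxy = Σxy − (Σx)(Σy)/n = 288 − 349.375 = -61.375
Syy = Σy² − (Σy)²/n = 273 − 231.125 = 41.875
b = Sxy/Sxx = -61.375/112.875 = -0.543743
SSE = Syy − b·Sxy = 41.875 − (-0.543743)·(-61.375) = 8.502769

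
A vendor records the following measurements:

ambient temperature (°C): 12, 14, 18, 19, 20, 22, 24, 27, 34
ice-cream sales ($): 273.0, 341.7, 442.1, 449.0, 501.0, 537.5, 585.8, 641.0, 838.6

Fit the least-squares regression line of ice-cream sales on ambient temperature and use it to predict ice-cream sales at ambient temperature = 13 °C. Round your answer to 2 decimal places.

309.77

n = 9, Σx = 190, Σy = 4609.7, Σxy = 106272.2, Σx² = 4370
Sxx = Σx² − (Σx)²/n = 4370 − 4011.111111 = 358.888889
Sxy = Σxy − (Σx)(Σy)/n = 106272.2 − 97315.888889 = 8956.311111
b = Sxy/Sxx = 8956.311111/358.888889 = 24.955666
a = ȳ − b·x̄ = 512.188889 − 24.955666·21.111111 = -14.652941
ŷ(13) = a + b·13 = -14.652941 + 24.955666·13 = 309.770712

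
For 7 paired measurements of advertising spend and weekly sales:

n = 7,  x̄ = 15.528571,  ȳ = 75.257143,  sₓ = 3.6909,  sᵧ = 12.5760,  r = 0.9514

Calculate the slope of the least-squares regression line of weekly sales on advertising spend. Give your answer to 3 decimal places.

3.242

b = r · sᵧ/sₓ = 0.9514 · 12.576/3.6909 = 3.241704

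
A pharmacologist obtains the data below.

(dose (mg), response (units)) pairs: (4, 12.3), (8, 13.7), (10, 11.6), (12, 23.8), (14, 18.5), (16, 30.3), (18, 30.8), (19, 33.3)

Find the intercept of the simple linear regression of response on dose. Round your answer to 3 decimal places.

2.038

n = 8, Σx = 101, Σy = 174.3, Σxy = 2491.3, Σx² = 1461
Sxx = Σx² − (Σx)²/n = 1461 − 1275.125 = 185.875
Sxy = Σxy − (Σx)(Σy)/n = 2491.3 − 2200.5375 = 290.7625
b = Sxy/Sxx = 290.7625/185.875 = 1.564291
a = ȳ − b·x̄ = 21.7875 − 1.564291·12.625 = 2.038332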